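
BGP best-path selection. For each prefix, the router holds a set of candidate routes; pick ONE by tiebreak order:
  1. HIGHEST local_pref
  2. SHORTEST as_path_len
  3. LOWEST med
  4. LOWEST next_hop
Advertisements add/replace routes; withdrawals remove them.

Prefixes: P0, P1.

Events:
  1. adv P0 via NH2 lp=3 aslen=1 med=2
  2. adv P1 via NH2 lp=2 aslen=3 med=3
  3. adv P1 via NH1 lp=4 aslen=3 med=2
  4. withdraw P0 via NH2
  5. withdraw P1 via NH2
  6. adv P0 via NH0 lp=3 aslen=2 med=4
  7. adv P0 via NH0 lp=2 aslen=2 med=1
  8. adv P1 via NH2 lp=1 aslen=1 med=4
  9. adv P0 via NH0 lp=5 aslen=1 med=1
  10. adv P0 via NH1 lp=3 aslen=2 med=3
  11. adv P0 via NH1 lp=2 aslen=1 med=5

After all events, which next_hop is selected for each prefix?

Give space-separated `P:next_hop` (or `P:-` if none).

Op 1: best P0=NH2 P1=-
Op 2: best P0=NH2 P1=NH2
Op 3: best P0=NH2 P1=NH1
Op 4: best P0=- P1=NH1
Op 5: best P0=- P1=NH1
Op 6: best P0=NH0 P1=NH1
Op 7: best P0=NH0 P1=NH1
Op 8: best P0=NH0 P1=NH1
Op 9: best P0=NH0 P1=NH1
Op 10: best P0=NH0 P1=NH1
Op 11: best P0=NH0 P1=NH1

Answer: P0:NH0 P1:NH1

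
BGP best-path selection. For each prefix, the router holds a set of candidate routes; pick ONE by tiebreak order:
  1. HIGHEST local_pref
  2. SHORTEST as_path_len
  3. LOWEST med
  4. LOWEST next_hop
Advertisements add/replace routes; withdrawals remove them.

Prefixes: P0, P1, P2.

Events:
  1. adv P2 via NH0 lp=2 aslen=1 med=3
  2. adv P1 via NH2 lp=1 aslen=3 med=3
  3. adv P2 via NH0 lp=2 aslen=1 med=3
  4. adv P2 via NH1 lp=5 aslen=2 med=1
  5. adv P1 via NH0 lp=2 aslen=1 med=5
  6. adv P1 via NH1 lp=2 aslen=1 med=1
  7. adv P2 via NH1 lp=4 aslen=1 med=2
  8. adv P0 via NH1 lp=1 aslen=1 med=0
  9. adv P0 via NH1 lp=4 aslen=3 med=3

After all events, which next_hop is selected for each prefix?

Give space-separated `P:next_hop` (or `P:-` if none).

Answer: P0:NH1 P1:NH1 P2:NH1

Derivation:
Op 1: best P0=- P1=- P2=NH0
Op 2: best P0=- P1=NH2 P2=NH0
Op 3: best P0=- P1=NH2 P2=NH0
Op 4: best P0=- P1=NH2 P2=NH1
Op 5: best P0=- P1=NH0 P2=NH1
Op 6: best P0=- P1=NH1 P2=NH1
Op 7: best P0=- P1=NH1 P2=NH1
Op 8: best P0=NH1 P1=NH1 P2=NH1
Op 9: best P0=NH1 P1=NH1 P2=NH1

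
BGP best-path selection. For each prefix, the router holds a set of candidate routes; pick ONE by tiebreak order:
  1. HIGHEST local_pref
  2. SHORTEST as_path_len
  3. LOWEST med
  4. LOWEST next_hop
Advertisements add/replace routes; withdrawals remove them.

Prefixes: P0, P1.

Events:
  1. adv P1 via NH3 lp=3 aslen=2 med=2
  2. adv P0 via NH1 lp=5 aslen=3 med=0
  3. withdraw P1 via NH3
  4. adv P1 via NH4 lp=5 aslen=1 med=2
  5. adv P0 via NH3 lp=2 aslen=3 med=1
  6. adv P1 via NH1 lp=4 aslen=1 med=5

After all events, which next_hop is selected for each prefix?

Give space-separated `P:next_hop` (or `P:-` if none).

Answer: P0:NH1 P1:NH4

Derivation:
Op 1: best P0=- P1=NH3
Op 2: best P0=NH1 P1=NH3
Op 3: best P0=NH1 P1=-
Op 4: best P0=NH1 P1=NH4
Op 5: best P0=NH1 P1=NH4
Op 6: best P0=NH1 P1=NH4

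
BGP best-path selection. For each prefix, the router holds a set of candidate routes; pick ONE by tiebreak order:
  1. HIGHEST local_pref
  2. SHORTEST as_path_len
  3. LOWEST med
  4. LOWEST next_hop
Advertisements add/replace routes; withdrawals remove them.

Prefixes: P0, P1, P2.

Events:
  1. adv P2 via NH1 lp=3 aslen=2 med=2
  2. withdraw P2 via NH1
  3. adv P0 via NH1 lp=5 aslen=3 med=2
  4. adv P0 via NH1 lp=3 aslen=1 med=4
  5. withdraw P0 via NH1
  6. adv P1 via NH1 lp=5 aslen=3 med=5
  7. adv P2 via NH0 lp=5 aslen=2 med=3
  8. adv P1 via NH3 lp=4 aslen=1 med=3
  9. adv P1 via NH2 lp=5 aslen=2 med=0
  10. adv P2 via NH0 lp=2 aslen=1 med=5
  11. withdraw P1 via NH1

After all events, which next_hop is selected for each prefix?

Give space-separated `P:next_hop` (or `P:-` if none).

Answer: P0:- P1:NH2 P2:NH0

Derivation:
Op 1: best P0=- P1=- P2=NH1
Op 2: best P0=- P1=- P2=-
Op 3: best P0=NH1 P1=- P2=-
Op 4: best P0=NH1 P1=- P2=-
Op 5: best P0=- P1=- P2=-
Op 6: best P0=- P1=NH1 P2=-
Op 7: best P0=- P1=NH1 P2=NH0
Op 8: best P0=- P1=NH1 P2=NH0
Op 9: best P0=- P1=NH2 P2=NH0
Op 10: best P0=- P1=NH2 P2=NH0
Op 11: best P0=- P1=NH2 P2=NH0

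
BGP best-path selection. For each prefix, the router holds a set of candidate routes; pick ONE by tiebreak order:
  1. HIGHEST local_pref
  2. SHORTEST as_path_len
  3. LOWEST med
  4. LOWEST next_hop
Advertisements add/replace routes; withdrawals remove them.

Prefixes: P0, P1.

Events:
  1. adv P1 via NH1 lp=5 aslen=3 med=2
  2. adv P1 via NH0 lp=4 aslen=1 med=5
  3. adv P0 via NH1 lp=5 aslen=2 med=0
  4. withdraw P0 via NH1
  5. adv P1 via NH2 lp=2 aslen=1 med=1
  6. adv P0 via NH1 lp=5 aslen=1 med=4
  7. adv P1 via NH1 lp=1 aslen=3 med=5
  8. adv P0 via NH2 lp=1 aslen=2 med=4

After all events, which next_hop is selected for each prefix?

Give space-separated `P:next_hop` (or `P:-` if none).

Answer: P0:NH1 P1:NH0

Derivation:
Op 1: best P0=- P1=NH1
Op 2: best P0=- P1=NH1
Op 3: best P0=NH1 P1=NH1
Op 4: best P0=- P1=NH1
Op 5: best P0=- P1=NH1
Op 6: best P0=NH1 P1=NH1
Op 7: best P0=NH1 P1=NH0
Op 8: best P0=NH1 P1=NH0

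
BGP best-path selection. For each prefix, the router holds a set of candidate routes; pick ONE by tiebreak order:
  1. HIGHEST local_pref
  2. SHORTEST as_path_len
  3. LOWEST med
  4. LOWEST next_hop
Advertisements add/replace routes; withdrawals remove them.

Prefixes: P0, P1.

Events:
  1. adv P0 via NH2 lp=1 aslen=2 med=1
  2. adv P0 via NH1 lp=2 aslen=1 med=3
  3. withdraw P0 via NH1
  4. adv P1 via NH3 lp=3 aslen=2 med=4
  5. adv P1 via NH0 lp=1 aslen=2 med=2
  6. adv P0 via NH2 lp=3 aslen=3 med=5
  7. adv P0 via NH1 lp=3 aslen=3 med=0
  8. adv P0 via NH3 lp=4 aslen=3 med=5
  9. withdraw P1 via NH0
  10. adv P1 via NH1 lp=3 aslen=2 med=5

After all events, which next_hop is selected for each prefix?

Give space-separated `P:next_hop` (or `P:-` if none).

Answer: P0:NH3 P1:NH3

Derivation:
Op 1: best P0=NH2 P1=-
Op 2: best P0=NH1 P1=-
Op 3: best P0=NH2 P1=-
Op 4: best P0=NH2 P1=NH3
Op 5: best P0=NH2 P1=NH3
Op 6: best P0=NH2 P1=NH3
Op 7: best P0=NH1 P1=NH3
Op 8: best P0=NH3 P1=NH3
Op 9: best P0=NH3 P1=NH3
Op 10: best P0=NH3 P1=NH3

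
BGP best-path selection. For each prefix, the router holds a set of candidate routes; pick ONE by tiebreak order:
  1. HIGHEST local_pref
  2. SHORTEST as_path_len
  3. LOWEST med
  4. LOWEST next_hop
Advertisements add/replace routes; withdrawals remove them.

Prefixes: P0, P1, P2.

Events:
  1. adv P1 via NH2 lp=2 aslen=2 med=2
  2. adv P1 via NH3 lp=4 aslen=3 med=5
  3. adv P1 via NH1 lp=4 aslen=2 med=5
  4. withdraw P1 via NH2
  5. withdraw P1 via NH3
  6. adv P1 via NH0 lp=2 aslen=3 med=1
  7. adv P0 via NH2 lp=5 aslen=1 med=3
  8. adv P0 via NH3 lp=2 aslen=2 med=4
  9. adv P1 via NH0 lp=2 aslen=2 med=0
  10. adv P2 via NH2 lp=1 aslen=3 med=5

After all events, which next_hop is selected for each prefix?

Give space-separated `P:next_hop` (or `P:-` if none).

Answer: P0:NH2 P1:NH1 P2:NH2

Derivation:
Op 1: best P0=- P1=NH2 P2=-
Op 2: best P0=- P1=NH3 P2=-
Op 3: best P0=- P1=NH1 P2=-
Op 4: best P0=- P1=NH1 P2=-
Op 5: best P0=- P1=NH1 P2=-
Op 6: best P0=- P1=NH1 P2=-
Op 7: best P0=NH2 P1=NH1 P2=-
Op 8: best P0=NH2 P1=NH1 P2=-
Op 9: best P0=NH2 P1=NH1 P2=-
Op 10: best P0=NH2 P1=NH1 P2=NH2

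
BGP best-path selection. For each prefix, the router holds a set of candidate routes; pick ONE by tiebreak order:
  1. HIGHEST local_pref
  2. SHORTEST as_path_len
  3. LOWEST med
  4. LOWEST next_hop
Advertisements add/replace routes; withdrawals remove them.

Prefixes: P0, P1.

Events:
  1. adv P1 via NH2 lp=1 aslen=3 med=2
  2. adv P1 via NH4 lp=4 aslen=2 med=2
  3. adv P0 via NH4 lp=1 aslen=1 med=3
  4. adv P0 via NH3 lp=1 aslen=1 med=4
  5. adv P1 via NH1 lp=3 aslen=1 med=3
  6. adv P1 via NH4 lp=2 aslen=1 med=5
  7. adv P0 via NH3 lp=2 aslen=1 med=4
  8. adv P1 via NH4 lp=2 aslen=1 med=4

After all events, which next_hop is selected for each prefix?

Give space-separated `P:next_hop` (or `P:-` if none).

Answer: P0:NH3 P1:NH1

Derivation:
Op 1: best P0=- P1=NH2
Op 2: best P0=- P1=NH4
Op 3: best P0=NH4 P1=NH4
Op 4: best P0=NH4 P1=NH4
Op 5: best P0=NH4 P1=NH4
Op 6: best P0=NH4 P1=NH1
Op 7: best P0=NH3 P1=NH1
Op 8: best P0=NH3 P1=NH1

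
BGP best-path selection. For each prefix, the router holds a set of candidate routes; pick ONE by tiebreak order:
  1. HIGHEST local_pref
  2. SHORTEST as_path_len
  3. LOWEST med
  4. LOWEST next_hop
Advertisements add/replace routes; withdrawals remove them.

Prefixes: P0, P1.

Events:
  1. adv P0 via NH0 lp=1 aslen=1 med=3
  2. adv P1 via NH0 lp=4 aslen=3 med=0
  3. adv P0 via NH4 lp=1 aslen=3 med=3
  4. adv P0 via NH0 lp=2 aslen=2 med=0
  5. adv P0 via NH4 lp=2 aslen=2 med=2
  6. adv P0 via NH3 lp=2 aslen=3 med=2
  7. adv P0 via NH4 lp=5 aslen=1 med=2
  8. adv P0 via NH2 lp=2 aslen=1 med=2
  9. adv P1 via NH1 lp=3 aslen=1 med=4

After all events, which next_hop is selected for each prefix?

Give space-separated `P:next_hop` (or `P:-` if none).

Op 1: best P0=NH0 P1=-
Op 2: best P0=NH0 P1=NH0
Op 3: best P0=NH0 P1=NH0
Op 4: best P0=NH0 P1=NH0
Op 5: best P0=NH0 P1=NH0
Op 6: best P0=NH0 P1=NH0
Op 7: best P0=NH4 P1=NH0
Op 8: best P0=NH4 P1=NH0
Op 9: best P0=NH4 P1=NH0

Answer: P0:NH4 P1:NH0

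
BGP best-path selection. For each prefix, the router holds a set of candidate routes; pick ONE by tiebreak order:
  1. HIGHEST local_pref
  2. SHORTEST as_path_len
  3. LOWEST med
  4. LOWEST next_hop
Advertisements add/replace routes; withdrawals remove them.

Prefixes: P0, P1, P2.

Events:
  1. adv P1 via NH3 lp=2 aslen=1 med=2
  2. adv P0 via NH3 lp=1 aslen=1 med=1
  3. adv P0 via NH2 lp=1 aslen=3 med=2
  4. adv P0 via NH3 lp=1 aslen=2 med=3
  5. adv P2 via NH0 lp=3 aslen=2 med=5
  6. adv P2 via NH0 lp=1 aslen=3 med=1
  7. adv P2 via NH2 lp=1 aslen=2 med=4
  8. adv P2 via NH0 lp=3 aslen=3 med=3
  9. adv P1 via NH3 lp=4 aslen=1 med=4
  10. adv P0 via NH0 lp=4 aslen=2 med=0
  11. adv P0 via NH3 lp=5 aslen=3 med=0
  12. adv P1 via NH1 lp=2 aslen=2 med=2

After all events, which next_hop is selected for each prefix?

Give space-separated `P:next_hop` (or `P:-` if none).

Answer: P0:NH3 P1:NH3 P2:NH0

Derivation:
Op 1: best P0=- P1=NH3 P2=-
Op 2: best P0=NH3 P1=NH3 P2=-
Op 3: best P0=NH3 P1=NH3 P2=-
Op 4: best P0=NH3 P1=NH3 P2=-
Op 5: best P0=NH3 P1=NH3 P2=NH0
Op 6: best P0=NH3 P1=NH3 P2=NH0
Op 7: best P0=NH3 P1=NH3 P2=NH2
Op 8: best P0=NH3 P1=NH3 P2=NH0
Op 9: best P0=NH3 P1=NH3 P2=NH0
Op 10: best P0=NH0 P1=NH3 P2=NH0
Op 11: best P0=NH3 P1=NH3 P2=NH0
Op 12: best P0=NH3 P1=NH3 P2=NH0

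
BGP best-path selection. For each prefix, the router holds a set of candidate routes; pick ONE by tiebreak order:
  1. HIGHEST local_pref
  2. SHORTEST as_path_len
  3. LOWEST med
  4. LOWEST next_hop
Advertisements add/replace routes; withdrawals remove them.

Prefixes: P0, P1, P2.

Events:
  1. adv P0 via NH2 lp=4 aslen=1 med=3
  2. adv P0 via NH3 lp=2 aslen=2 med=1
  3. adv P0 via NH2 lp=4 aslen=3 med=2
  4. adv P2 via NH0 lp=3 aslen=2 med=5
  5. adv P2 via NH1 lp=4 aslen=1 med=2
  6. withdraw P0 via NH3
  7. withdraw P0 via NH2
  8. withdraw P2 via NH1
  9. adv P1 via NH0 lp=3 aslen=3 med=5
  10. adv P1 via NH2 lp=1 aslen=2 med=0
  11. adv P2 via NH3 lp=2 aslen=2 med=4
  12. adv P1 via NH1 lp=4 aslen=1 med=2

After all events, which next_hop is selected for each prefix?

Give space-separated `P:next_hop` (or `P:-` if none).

Op 1: best P0=NH2 P1=- P2=-
Op 2: best P0=NH2 P1=- P2=-
Op 3: best P0=NH2 P1=- P2=-
Op 4: best P0=NH2 P1=- P2=NH0
Op 5: best P0=NH2 P1=- P2=NH1
Op 6: best P0=NH2 P1=- P2=NH1
Op 7: best P0=- P1=- P2=NH1
Op 8: best P0=- P1=- P2=NH0
Op 9: best P0=- P1=NH0 P2=NH0
Op 10: best P0=- P1=NH0 P2=NH0
Op 11: best P0=- P1=NH0 P2=NH0
Op 12: best P0=- P1=NH1 P2=NH0

Answer: P0:- P1:NH1 P2:NH0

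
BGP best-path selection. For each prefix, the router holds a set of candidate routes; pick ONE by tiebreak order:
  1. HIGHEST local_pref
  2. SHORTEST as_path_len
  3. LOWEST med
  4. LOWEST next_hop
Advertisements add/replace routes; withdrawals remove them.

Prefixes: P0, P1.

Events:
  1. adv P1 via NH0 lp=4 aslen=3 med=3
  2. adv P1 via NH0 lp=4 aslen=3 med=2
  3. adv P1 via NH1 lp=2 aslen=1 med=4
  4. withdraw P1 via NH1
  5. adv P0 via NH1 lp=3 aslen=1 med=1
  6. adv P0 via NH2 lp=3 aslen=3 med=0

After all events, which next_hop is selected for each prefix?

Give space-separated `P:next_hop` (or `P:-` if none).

Op 1: best P0=- P1=NH0
Op 2: best P0=- P1=NH0
Op 3: best P0=- P1=NH0
Op 4: best P0=- P1=NH0
Op 5: best P0=NH1 P1=NH0
Op 6: best P0=NH1 P1=NH0

Answer: P0:NH1 P1:NH0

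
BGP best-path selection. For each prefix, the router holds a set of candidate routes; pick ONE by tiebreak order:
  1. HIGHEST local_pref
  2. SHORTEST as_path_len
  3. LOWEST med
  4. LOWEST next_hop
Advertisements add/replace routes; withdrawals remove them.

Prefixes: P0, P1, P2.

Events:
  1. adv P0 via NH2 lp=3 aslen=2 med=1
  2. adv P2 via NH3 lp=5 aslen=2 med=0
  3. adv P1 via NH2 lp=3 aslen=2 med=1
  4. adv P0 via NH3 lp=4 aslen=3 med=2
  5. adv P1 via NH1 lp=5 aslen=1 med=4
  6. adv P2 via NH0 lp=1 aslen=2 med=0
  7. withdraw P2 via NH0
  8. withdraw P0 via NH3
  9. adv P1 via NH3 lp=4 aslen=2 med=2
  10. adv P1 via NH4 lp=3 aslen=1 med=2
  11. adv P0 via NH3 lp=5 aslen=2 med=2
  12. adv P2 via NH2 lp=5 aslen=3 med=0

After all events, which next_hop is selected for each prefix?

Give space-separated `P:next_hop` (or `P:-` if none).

Answer: P0:NH3 P1:NH1 P2:NH3

Derivation:
Op 1: best P0=NH2 P1=- P2=-
Op 2: best P0=NH2 P1=- P2=NH3
Op 3: best P0=NH2 P1=NH2 P2=NH3
Op 4: best P0=NH3 P1=NH2 P2=NH3
Op 5: best P0=NH3 P1=NH1 P2=NH3
Op 6: best P0=NH3 P1=NH1 P2=NH3
Op 7: best P0=NH3 P1=NH1 P2=NH3
Op 8: best P0=NH2 P1=NH1 P2=NH3
Op 9: best P0=NH2 P1=NH1 P2=NH3
Op 10: best P0=NH2 P1=NH1 P2=NH3
Op 11: best P0=NH3 P1=NH1 P2=NH3
Op 12: best P0=NH3 P1=NH1 P2=NH3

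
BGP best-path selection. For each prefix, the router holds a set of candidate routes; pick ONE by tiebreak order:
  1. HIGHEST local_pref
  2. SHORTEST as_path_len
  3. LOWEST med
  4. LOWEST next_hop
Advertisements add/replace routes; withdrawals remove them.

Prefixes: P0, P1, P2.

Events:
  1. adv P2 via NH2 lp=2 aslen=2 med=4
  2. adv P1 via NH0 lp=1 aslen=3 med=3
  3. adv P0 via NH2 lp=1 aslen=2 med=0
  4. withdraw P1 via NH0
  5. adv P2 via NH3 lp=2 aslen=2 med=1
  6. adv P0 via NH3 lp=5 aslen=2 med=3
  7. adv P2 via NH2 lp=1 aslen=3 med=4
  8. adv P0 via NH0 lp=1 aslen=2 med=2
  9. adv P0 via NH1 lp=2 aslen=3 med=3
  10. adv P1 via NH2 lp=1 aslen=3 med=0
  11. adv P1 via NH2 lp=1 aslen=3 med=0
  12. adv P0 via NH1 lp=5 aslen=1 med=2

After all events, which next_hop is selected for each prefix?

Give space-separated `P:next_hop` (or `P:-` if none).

Op 1: best P0=- P1=- P2=NH2
Op 2: best P0=- P1=NH0 P2=NH2
Op 3: best P0=NH2 P1=NH0 P2=NH2
Op 4: best P0=NH2 P1=- P2=NH2
Op 5: best P0=NH2 P1=- P2=NH3
Op 6: best P0=NH3 P1=- P2=NH3
Op 7: best P0=NH3 P1=- P2=NH3
Op 8: best P0=NH3 P1=- P2=NH3
Op 9: best P0=NH3 P1=- P2=NH3
Op 10: best P0=NH3 P1=NH2 P2=NH3
Op 11: best P0=NH3 P1=NH2 P2=NH3
Op 12: best P0=NH1 P1=NH2 P2=NH3

Answer: P0:NH1 P1:NH2 P2:NH3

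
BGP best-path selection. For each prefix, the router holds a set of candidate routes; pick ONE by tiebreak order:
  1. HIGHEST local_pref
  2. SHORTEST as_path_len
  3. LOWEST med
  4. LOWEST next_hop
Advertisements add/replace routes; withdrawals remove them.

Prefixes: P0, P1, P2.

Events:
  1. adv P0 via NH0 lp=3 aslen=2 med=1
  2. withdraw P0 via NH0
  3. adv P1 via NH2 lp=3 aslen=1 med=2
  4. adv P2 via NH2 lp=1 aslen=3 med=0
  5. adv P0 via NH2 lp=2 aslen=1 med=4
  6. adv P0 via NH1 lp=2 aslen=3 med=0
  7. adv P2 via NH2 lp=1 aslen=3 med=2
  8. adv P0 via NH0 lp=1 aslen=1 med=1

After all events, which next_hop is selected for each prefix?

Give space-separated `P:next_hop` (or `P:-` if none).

Answer: P0:NH2 P1:NH2 P2:NH2

Derivation:
Op 1: best P0=NH0 P1=- P2=-
Op 2: best P0=- P1=- P2=-
Op 3: best P0=- P1=NH2 P2=-
Op 4: best P0=- P1=NH2 P2=NH2
Op 5: best P0=NH2 P1=NH2 P2=NH2
Op 6: best P0=NH2 P1=NH2 P2=NH2
Op 7: best P0=NH2 P1=NH2 P2=NH2
Op 8: best P0=NH2 P1=NH2 P2=NH2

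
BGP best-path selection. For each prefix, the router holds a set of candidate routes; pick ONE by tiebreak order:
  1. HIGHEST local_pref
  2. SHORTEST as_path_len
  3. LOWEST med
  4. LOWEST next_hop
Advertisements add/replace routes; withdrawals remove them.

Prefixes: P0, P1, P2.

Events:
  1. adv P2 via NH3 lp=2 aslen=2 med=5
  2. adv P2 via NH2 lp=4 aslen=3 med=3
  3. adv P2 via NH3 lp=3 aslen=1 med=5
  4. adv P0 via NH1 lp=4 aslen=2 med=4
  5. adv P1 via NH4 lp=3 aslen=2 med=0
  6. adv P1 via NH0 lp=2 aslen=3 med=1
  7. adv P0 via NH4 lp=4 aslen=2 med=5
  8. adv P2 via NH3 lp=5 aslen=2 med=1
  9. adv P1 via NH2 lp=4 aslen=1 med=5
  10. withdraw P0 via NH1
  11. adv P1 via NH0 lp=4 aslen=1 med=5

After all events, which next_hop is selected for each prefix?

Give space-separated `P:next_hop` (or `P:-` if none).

Answer: P0:NH4 P1:NH0 P2:NH3

Derivation:
Op 1: best P0=- P1=- P2=NH3
Op 2: best P0=- P1=- P2=NH2
Op 3: best P0=- P1=- P2=NH2
Op 4: best P0=NH1 P1=- P2=NH2
Op 5: best P0=NH1 P1=NH4 P2=NH2
Op 6: best P0=NH1 P1=NH4 P2=NH2
Op 7: best P0=NH1 P1=NH4 P2=NH2
Op 8: best P0=NH1 P1=NH4 P2=NH3
Op 9: best P0=NH1 P1=NH2 P2=NH3
Op 10: best P0=NH4 P1=NH2 P2=NH3
Op 11: best P0=NH4 P1=NH0 P2=NH3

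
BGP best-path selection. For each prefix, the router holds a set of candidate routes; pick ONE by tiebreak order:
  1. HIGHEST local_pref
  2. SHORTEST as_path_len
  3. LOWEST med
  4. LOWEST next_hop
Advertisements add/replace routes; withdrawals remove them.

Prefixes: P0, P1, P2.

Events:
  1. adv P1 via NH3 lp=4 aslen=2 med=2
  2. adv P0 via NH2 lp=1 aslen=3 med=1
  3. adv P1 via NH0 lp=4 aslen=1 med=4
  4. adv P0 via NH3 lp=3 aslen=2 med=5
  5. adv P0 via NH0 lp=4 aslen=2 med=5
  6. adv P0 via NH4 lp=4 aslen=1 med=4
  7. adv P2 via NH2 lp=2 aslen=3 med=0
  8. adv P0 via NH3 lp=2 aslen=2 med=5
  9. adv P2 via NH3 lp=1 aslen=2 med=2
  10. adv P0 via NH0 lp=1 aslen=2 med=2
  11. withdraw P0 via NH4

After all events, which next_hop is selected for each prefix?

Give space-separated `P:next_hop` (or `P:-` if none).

Answer: P0:NH3 P1:NH0 P2:NH2

Derivation:
Op 1: best P0=- P1=NH3 P2=-
Op 2: best P0=NH2 P1=NH3 P2=-
Op 3: best P0=NH2 P1=NH0 P2=-
Op 4: best P0=NH3 P1=NH0 P2=-
Op 5: best P0=NH0 P1=NH0 P2=-
Op 6: best P0=NH4 P1=NH0 P2=-
Op 7: best P0=NH4 P1=NH0 P2=NH2
Op 8: best P0=NH4 P1=NH0 P2=NH2
Op 9: best P0=NH4 P1=NH0 P2=NH2
Op 10: best P0=NH4 P1=NH0 P2=NH2
Op 11: best P0=NH3 P1=NH0 P2=NH2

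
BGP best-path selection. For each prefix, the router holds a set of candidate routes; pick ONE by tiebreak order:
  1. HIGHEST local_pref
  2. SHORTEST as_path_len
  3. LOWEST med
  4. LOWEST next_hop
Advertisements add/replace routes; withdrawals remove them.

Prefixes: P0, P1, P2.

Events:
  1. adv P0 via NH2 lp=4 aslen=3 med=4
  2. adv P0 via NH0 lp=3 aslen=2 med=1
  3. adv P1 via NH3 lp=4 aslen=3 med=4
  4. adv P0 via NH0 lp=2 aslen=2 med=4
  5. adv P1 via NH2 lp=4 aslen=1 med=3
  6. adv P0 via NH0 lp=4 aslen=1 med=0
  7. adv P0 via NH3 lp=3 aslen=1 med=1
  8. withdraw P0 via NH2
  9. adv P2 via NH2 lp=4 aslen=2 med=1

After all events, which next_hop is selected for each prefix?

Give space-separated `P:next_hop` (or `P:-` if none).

Op 1: best P0=NH2 P1=- P2=-
Op 2: best P0=NH2 P1=- P2=-
Op 3: best P0=NH2 P1=NH3 P2=-
Op 4: best P0=NH2 P1=NH3 P2=-
Op 5: best P0=NH2 P1=NH2 P2=-
Op 6: best P0=NH0 P1=NH2 P2=-
Op 7: best P0=NH0 P1=NH2 P2=-
Op 8: best P0=NH0 P1=NH2 P2=-
Op 9: best P0=NH0 P1=NH2 P2=NH2

Answer: P0:NH0 P1:NH2 P2:NH2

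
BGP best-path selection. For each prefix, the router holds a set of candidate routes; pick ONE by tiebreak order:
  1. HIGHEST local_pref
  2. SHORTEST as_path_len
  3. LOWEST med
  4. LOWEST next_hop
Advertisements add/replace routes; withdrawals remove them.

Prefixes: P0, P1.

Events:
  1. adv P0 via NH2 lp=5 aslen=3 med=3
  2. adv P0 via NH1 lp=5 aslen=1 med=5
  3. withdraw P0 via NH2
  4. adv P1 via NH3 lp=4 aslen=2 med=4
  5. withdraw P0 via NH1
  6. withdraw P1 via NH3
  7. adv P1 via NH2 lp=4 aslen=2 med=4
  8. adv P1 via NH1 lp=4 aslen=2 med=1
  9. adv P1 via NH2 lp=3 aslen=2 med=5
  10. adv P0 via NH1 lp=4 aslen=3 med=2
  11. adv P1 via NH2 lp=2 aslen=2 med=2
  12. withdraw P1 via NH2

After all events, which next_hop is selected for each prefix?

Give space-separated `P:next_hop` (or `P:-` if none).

Answer: P0:NH1 P1:NH1

Derivation:
Op 1: best P0=NH2 P1=-
Op 2: best P0=NH1 P1=-
Op 3: best P0=NH1 P1=-
Op 4: best P0=NH1 P1=NH3
Op 5: best P0=- P1=NH3
Op 6: best P0=- P1=-
Op 7: best P0=- P1=NH2
Op 8: best P0=- P1=NH1
Op 9: best P0=- P1=NH1
Op 10: best P0=NH1 P1=NH1
Op 11: best P0=NH1 P1=NH1
Op 12: best P0=NH1 P1=NH1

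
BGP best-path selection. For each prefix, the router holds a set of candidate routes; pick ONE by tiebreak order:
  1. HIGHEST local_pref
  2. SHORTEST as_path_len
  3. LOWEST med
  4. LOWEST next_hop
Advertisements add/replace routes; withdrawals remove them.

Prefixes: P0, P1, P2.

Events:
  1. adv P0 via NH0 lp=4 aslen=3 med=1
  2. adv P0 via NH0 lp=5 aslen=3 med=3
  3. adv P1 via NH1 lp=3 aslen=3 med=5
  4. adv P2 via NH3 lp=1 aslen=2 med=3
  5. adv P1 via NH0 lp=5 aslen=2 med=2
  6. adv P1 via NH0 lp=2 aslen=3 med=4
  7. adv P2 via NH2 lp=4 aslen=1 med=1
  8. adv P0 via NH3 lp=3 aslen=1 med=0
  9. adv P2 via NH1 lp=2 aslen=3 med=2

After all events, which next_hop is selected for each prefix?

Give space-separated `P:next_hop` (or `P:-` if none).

Answer: P0:NH0 P1:NH1 P2:NH2

Derivation:
Op 1: best P0=NH0 P1=- P2=-
Op 2: best P0=NH0 P1=- P2=-
Op 3: best P0=NH0 P1=NH1 P2=-
Op 4: best P0=NH0 P1=NH1 P2=NH3
Op 5: best P0=NH0 P1=NH0 P2=NH3
Op 6: best P0=NH0 P1=NH1 P2=NH3
Op 7: best P0=NH0 P1=NH1 P2=NH2
Op 8: best P0=NH0 P1=NH1 P2=NH2
Op 9: best P0=NH0 P1=NH1 P2=NH2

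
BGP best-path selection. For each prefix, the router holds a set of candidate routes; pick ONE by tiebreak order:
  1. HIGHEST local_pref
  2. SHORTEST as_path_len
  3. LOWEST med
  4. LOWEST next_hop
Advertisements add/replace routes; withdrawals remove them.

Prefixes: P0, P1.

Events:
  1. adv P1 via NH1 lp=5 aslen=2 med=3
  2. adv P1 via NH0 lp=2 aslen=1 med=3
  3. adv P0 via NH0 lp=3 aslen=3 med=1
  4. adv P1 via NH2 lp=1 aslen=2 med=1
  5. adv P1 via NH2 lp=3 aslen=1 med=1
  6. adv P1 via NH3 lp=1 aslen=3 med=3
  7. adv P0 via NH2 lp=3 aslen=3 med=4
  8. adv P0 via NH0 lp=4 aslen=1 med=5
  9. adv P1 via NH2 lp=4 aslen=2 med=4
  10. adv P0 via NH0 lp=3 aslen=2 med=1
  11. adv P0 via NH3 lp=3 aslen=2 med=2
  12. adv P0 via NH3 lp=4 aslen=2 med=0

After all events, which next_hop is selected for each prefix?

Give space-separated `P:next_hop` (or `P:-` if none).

Op 1: best P0=- P1=NH1
Op 2: best P0=- P1=NH1
Op 3: best P0=NH0 P1=NH1
Op 4: best P0=NH0 P1=NH1
Op 5: best P0=NH0 P1=NH1
Op 6: best P0=NH0 P1=NH1
Op 7: best P0=NH0 P1=NH1
Op 8: best P0=NH0 P1=NH1
Op 9: best P0=NH0 P1=NH1
Op 10: best P0=NH0 P1=NH1
Op 11: best P0=NH0 P1=NH1
Op 12: best P0=NH3 P1=NH1

Answer: P0:NH3 P1:NH1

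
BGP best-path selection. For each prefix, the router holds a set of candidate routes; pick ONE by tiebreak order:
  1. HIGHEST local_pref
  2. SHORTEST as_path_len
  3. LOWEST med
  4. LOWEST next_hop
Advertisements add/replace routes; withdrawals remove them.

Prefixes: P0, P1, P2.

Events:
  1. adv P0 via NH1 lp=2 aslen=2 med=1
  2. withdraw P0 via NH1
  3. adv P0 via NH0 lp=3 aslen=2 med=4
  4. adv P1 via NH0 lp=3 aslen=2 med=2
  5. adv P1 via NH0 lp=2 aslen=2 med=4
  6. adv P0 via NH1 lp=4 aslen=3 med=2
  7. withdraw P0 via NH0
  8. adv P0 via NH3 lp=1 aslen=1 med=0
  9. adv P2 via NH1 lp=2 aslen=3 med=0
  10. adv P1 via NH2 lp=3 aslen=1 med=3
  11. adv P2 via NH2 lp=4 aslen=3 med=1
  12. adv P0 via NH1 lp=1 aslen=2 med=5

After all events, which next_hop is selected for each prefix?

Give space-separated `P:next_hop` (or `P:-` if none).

Op 1: best P0=NH1 P1=- P2=-
Op 2: best P0=- P1=- P2=-
Op 3: best P0=NH0 P1=- P2=-
Op 4: best P0=NH0 P1=NH0 P2=-
Op 5: best P0=NH0 P1=NH0 P2=-
Op 6: best P0=NH1 P1=NH0 P2=-
Op 7: best P0=NH1 P1=NH0 P2=-
Op 8: best P0=NH1 P1=NH0 P2=-
Op 9: best P0=NH1 P1=NH0 P2=NH1
Op 10: best P0=NH1 P1=NH2 P2=NH1
Op 11: best P0=NH1 P1=NH2 P2=NH2
Op 12: best P0=NH3 P1=NH2 P2=NH2

Answer: P0:NH3 P1:NH2 P2:NH2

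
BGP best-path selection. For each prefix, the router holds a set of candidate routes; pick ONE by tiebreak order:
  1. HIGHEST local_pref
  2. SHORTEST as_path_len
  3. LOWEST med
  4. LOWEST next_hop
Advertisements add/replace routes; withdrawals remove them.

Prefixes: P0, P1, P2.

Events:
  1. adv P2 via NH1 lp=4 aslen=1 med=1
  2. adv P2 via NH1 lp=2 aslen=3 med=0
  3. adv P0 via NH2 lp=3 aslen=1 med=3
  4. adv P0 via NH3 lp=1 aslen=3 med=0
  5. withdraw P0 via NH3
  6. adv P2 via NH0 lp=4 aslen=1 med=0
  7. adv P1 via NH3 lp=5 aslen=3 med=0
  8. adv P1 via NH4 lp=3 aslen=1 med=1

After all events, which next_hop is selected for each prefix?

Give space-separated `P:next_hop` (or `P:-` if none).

Op 1: best P0=- P1=- P2=NH1
Op 2: best P0=- P1=- P2=NH1
Op 3: best P0=NH2 P1=- P2=NH1
Op 4: best P0=NH2 P1=- P2=NH1
Op 5: best P0=NH2 P1=- P2=NH1
Op 6: best P0=NH2 P1=- P2=NH0
Op 7: best P0=NH2 P1=NH3 P2=NH0
Op 8: best P0=NH2 P1=NH3 P2=NH0

Answer: P0:NH2 P1:NH3 P2:NH0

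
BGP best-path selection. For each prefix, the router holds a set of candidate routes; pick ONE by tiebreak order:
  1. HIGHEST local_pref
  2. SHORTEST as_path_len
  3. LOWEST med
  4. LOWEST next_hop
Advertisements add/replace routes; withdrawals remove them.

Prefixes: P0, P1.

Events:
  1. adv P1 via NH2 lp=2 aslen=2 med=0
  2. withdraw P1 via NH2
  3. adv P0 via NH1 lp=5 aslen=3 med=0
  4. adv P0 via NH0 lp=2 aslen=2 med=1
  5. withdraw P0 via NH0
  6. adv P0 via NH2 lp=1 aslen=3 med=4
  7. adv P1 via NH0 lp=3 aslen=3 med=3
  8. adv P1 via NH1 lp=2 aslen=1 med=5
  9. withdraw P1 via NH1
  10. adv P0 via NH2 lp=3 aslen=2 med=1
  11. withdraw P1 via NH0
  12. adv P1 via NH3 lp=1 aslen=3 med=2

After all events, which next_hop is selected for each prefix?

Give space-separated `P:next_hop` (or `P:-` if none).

Op 1: best P0=- P1=NH2
Op 2: best P0=- P1=-
Op 3: best P0=NH1 P1=-
Op 4: best P0=NH1 P1=-
Op 5: best P0=NH1 P1=-
Op 6: best P0=NH1 P1=-
Op 7: best P0=NH1 P1=NH0
Op 8: best P0=NH1 P1=NH0
Op 9: best P0=NH1 P1=NH0
Op 10: best P0=NH1 P1=NH0
Op 11: best P0=NH1 P1=-
Op 12: best P0=NH1 P1=NH3

Answer: P0:NH1 P1:NH3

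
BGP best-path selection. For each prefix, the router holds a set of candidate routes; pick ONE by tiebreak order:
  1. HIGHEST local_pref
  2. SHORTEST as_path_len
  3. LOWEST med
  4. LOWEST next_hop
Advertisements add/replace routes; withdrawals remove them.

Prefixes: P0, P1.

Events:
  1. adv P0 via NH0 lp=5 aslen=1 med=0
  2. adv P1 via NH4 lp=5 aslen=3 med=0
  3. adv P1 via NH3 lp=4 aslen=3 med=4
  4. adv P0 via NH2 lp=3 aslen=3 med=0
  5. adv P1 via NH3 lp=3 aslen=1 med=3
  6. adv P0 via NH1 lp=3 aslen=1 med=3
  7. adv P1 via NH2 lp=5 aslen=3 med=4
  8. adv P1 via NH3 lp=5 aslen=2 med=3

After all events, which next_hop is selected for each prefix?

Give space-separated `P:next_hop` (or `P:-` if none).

Answer: P0:NH0 P1:NH3

Derivation:
Op 1: best P0=NH0 P1=-
Op 2: best P0=NH0 P1=NH4
Op 3: best P0=NH0 P1=NH4
Op 4: best P0=NH0 P1=NH4
Op 5: best P0=NH0 P1=NH4
Op 6: best P0=NH0 P1=NH4
Op 7: best P0=NH0 P1=NH4
Op 8: best P0=NH0 P1=NH3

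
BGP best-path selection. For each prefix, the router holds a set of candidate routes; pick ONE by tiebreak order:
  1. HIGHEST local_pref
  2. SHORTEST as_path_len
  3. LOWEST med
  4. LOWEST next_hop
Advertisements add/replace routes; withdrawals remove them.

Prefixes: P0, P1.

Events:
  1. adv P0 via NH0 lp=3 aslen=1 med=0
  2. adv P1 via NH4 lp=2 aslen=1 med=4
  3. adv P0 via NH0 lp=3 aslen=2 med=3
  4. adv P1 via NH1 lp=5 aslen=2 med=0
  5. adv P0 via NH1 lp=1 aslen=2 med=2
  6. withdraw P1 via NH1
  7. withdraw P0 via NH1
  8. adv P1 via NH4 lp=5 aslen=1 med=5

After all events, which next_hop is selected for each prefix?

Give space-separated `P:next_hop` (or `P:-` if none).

Op 1: best P0=NH0 P1=-
Op 2: best P0=NH0 P1=NH4
Op 3: best P0=NH0 P1=NH4
Op 4: best P0=NH0 P1=NH1
Op 5: best P0=NH0 P1=NH1
Op 6: best P0=NH0 P1=NH4
Op 7: best P0=NH0 P1=NH4
Op 8: best P0=NH0 P1=NH4

Answer: P0:NH0 P1:NH4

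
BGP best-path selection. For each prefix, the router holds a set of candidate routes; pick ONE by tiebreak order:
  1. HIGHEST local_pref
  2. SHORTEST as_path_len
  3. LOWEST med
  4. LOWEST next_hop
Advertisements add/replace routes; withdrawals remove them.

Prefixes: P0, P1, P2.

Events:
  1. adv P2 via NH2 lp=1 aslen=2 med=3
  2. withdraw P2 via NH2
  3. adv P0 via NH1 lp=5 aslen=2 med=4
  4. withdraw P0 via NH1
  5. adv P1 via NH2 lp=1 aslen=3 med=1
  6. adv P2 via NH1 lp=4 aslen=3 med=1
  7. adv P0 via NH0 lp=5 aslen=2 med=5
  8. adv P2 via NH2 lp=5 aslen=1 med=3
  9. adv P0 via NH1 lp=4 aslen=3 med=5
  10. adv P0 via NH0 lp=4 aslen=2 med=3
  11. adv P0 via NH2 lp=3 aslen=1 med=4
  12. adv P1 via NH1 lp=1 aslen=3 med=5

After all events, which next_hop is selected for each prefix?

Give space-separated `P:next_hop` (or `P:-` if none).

Op 1: best P0=- P1=- P2=NH2
Op 2: best P0=- P1=- P2=-
Op 3: best P0=NH1 P1=- P2=-
Op 4: best P0=- P1=- P2=-
Op 5: best P0=- P1=NH2 P2=-
Op 6: best P0=- P1=NH2 P2=NH1
Op 7: best P0=NH0 P1=NH2 P2=NH1
Op 8: best P0=NH0 P1=NH2 P2=NH2
Op 9: best P0=NH0 P1=NH2 P2=NH2
Op 10: best P0=NH0 P1=NH2 P2=NH2
Op 11: best P0=NH0 P1=NH2 P2=NH2
Op 12: best P0=NH0 P1=NH2 P2=NH2

Answer: P0:NH0 P1:NH2 P2:NH2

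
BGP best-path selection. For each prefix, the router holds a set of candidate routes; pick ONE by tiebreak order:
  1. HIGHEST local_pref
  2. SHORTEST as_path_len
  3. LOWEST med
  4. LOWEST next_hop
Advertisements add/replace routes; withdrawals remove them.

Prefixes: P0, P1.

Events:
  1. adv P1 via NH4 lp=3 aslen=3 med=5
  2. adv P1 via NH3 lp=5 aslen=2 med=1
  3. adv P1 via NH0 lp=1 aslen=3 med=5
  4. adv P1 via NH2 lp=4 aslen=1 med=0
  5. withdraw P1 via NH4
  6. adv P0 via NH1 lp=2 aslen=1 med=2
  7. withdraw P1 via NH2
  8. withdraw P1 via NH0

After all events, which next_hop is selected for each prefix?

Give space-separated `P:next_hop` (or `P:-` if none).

Answer: P0:NH1 P1:NH3

Derivation:
Op 1: best P0=- P1=NH4
Op 2: best P0=- P1=NH3
Op 3: best P0=- P1=NH3
Op 4: best P0=- P1=NH3
Op 5: best P0=- P1=NH3
Op 6: best P0=NH1 P1=NH3
Op 7: best P0=NH1 P1=NH3
Op 8: best P0=NH1 P1=NH3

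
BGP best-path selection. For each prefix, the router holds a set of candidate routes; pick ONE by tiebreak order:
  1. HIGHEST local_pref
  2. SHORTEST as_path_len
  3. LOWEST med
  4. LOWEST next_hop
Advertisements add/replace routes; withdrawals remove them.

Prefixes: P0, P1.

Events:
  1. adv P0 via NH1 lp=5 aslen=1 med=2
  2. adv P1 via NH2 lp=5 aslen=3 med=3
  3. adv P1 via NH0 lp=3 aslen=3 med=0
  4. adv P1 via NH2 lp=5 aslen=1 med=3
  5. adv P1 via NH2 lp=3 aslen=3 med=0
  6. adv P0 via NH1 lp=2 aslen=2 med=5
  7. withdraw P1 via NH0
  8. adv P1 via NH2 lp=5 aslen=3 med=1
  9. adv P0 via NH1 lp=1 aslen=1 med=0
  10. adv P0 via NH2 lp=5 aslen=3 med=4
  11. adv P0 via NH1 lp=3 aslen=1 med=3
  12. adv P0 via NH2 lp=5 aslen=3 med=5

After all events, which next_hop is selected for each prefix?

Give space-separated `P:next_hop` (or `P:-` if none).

Answer: P0:NH2 P1:NH2

Derivation:
Op 1: best P0=NH1 P1=-
Op 2: best P0=NH1 P1=NH2
Op 3: best P0=NH1 P1=NH2
Op 4: best P0=NH1 P1=NH2
Op 5: best P0=NH1 P1=NH0
Op 6: best P0=NH1 P1=NH0
Op 7: best P0=NH1 P1=NH2
Op 8: best P0=NH1 P1=NH2
Op 9: best P0=NH1 P1=NH2
Op 10: best P0=NH2 P1=NH2
Op 11: best P0=NH2 P1=NH2
Op 12: best P0=NH2 P1=NH2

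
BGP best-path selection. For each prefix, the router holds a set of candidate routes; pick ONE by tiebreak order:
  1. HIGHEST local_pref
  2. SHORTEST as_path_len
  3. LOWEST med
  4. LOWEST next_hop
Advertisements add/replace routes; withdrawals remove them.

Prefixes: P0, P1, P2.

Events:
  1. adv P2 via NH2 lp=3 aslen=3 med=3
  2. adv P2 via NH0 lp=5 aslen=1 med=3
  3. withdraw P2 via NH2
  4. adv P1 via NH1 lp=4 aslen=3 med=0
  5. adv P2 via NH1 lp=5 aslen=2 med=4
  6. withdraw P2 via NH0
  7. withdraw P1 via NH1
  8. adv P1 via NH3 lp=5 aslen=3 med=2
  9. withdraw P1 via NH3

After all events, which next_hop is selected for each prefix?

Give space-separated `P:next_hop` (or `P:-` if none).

Answer: P0:- P1:- P2:NH1

Derivation:
Op 1: best P0=- P1=- P2=NH2
Op 2: best P0=- P1=- P2=NH0
Op 3: best P0=- P1=- P2=NH0
Op 4: best P0=- P1=NH1 P2=NH0
Op 5: best P0=- P1=NH1 P2=NH0
Op 6: best P0=- P1=NH1 P2=NH1
Op 7: best P0=- P1=- P2=NH1
Op 8: best P0=- P1=NH3 P2=NH1
Op 9: best P0=- P1=- P2=NH1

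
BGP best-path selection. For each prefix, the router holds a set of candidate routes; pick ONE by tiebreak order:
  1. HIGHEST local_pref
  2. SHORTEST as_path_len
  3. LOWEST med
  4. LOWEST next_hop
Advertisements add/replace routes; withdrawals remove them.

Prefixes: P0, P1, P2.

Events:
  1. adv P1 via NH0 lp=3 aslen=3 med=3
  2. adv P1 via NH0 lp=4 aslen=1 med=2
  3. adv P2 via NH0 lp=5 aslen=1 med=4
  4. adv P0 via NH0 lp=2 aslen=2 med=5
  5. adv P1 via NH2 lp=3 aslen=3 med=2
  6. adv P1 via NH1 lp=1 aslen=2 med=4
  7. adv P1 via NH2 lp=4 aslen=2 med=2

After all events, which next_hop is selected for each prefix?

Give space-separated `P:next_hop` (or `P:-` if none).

Op 1: best P0=- P1=NH0 P2=-
Op 2: best P0=- P1=NH0 P2=-
Op 3: best P0=- P1=NH0 P2=NH0
Op 4: best P0=NH0 P1=NH0 P2=NH0
Op 5: best P0=NH0 P1=NH0 P2=NH0
Op 6: best P0=NH0 P1=NH0 P2=NH0
Op 7: best P0=NH0 P1=NH0 P2=NH0

Answer: P0:NH0 P1:NH0 P2:NH0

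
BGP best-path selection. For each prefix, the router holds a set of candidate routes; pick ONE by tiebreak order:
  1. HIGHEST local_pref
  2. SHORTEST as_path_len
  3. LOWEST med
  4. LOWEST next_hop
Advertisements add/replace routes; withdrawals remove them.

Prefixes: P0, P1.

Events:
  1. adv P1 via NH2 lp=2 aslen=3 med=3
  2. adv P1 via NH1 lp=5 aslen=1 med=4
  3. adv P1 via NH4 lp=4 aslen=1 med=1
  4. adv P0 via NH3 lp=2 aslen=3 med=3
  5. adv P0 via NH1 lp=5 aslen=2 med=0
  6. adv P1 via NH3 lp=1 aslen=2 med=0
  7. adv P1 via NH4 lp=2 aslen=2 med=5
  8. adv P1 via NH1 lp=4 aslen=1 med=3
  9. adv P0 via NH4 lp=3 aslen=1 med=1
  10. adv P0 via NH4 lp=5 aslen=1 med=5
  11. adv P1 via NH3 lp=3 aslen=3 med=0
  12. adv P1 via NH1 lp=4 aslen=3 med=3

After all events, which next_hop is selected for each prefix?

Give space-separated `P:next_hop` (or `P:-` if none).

Answer: P0:NH4 P1:NH1

Derivation:
Op 1: best P0=- P1=NH2
Op 2: best P0=- P1=NH1
Op 3: best P0=- P1=NH1
Op 4: best P0=NH3 P1=NH1
Op 5: best P0=NH1 P1=NH1
Op 6: best P0=NH1 P1=NH1
Op 7: best P0=NH1 P1=NH1
Op 8: best P0=NH1 P1=NH1
Op 9: best P0=NH1 P1=NH1
Op 10: best P0=NH4 P1=NH1
Op 11: best P0=NH4 P1=NH1
Op 12: best P0=NH4 P1=NH1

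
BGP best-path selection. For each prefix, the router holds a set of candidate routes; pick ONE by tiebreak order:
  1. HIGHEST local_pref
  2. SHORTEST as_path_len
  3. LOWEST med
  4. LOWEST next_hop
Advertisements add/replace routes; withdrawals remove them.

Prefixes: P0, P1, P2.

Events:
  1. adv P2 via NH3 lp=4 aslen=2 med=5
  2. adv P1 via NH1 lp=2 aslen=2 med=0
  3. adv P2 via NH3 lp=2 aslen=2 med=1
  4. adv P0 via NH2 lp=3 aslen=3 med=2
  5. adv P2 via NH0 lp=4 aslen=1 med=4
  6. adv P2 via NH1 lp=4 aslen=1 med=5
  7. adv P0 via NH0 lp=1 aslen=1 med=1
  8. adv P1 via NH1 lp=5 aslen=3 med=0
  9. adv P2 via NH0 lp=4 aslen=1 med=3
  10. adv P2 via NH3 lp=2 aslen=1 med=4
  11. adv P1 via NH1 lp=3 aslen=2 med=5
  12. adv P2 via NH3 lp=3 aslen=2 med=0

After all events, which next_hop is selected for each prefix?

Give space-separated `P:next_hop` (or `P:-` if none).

Op 1: best P0=- P1=- P2=NH3
Op 2: best P0=- P1=NH1 P2=NH3
Op 3: best P0=- P1=NH1 P2=NH3
Op 4: best P0=NH2 P1=NH1 P2=NH3
Op 5: best P0=NH2 P1=NH1 P2=NH0
Op 6: best P0=NH2 P1=NH1 P2=NH0
Op 7: best P0=NH2 P1=NH1 P2=NH0
Op 8: best P0=NH2 P1=NH1 P2=NH0
Op 9: best P0=NH2 P1=NH1 P2=NH0
Op 10: best P0=NH2 P1=NH1 P2=NH0
Op 11: best P0=NH2 P1=NH1 P2=NH0
Op 12: best P0=NH2 P1=NH1 P2=NH0

Answer: P0:NH2 P1:NH1 P2:NH0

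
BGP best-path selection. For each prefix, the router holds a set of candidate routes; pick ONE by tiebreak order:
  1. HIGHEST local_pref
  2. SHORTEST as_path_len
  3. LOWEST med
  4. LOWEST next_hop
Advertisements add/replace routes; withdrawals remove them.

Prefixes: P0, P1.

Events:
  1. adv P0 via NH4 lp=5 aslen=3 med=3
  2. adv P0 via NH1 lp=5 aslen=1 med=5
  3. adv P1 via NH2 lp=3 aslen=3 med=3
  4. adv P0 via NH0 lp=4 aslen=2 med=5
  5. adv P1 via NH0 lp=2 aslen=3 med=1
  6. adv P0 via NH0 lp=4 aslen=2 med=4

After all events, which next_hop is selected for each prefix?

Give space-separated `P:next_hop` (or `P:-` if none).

Answer: P0:NH1 P1:NH2

Derivation:
Op 1: best P0=NH4 P1=-
Op 2: best P0=NH1 P1=-
Op 3: best P0=NH1 P1=NH2
Op 4: best P0=NH1 P1=NH2
Op 5: best P0=NH1 P1=NH2
Op 6: best P0=NH1 P1=NH2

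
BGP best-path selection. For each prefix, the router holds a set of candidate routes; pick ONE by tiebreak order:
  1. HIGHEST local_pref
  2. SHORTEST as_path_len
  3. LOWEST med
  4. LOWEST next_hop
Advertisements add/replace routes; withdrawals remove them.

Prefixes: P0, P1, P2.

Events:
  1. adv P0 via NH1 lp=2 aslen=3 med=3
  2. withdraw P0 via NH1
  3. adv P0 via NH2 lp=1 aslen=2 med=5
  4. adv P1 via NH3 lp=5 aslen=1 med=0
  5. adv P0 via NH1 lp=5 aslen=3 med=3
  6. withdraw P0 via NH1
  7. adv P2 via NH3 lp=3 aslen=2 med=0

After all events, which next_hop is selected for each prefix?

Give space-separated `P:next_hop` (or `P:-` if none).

Answer: P0:NH2 P1:NH3 P2:NH3

Derivation:
Op 1: best P0=NH1 P1=- P2=-
Op 2: best P0=- P1=- P2=-
Op 3: best P0=NH2 P1=- P2=-
Op 4: best P0=NH2 P1=NH3 P2=-
Op 5: best P0=NH1 P1=NH3 P2=-
Op 6: best P0=NH2 P1=NH3 P2=-
Op 7: best P0=NH2 P1=NH3 P2=NH3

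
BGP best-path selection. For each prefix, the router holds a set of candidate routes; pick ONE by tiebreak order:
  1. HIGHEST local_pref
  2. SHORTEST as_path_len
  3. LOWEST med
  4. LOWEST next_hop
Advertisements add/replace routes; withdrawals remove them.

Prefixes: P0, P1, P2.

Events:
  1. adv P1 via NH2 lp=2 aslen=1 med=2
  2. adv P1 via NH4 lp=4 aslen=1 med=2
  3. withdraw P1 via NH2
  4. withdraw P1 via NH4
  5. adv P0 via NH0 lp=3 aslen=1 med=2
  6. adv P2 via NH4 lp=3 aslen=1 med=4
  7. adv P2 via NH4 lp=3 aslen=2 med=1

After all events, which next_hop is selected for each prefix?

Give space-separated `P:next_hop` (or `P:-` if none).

Answer: P0:NH0 P1:- P2:NH4

Derivation:
Op 1: best P0=- P1=NH2 P2=-
Op 2: best P0=- P1=NH4 P2=-
Op 3: best P0=- P1=NH4 P2=-
Op 4: best P0=- P1=- P2=-
Op 5: best P0=NH0 P1=- P2=-
Op 6: best P0=NH0 P1=- P2=NH4
Op 7: best P0=NH0 P1=- P2=NH4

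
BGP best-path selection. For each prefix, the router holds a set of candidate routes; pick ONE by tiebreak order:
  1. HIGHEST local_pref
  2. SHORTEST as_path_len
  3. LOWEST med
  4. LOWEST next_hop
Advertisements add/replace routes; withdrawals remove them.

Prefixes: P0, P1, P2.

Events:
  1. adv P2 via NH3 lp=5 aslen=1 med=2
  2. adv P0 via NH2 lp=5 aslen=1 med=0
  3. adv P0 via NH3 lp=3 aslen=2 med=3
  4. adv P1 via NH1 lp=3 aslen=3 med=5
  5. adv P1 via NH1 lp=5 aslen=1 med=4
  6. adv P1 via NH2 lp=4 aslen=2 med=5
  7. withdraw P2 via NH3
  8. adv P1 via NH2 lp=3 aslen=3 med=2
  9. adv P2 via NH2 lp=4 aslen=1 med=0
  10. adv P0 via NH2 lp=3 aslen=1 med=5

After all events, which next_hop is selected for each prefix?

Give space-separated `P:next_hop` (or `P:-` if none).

Answer: P0:NH2 P1:NH1 P2:NH2

Derivation:
Op 1: best P0=- P1=- P2=NH3
Op 2: best P0=NH2 P1=- P2=NH3
Op 3: best P0=NH2 P1=- P2=NH3
Op 4: best P0=NH2 P1=NH1 P2=NH3
Op 5: best P0=NH2 P1=NH1 P2=NH3
Op 6: best P0=NH2 P1=NH1 P2=NH3
Op 7: best P0=NH2 P1=NH1 P2=-
Op 8: best P0=NH2 P1=NH1 P2=-
Op 9: best P0=NH2 P1=NH1 P2=NH2
Op 10: best P0=NH2 P1=NH1 P2=NH2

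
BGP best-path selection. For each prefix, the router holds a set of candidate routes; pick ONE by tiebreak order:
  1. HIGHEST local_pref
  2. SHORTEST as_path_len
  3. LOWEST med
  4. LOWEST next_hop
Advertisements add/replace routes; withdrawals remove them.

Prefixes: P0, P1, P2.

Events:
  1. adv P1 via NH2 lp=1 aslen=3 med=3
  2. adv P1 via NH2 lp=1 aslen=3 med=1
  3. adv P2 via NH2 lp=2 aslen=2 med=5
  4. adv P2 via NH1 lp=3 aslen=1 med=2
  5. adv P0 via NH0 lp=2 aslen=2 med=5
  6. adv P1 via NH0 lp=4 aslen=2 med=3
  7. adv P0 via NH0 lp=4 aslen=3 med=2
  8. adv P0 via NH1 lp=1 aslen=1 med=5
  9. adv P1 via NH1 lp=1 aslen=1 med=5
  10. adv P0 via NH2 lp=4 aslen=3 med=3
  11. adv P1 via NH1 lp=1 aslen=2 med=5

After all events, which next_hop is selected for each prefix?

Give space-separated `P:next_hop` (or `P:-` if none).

Answer: P0:NH0 P1:NH0 P2:NH1

Derivation:
Op 1: best P0=- P1=NH2 P2=-
Op 2: best P0=- P1=NH2 P2=-
Op 3: best P0=- P1=NH2 P2=NH2
Op 4: best P0=- P1=NH2 P2=NH1
Op 5: best P0=NH0 P1=NH2 P2=NH1
Op 6: best P0=NH0 P1=NH0 P2=NH1
Op 7: best P0=NH0 P1=NH0 P2=NH1
Op 8: best P0=NH0 P1=NH0 P2=NH1
Op 9: best P0=NH0 P1=NH0 P2=NH1
Op 10: best P0=NH0 P1=NH0 P2=NH1
Op 11: best P0=NH0 P1=NH0 P2=NH1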